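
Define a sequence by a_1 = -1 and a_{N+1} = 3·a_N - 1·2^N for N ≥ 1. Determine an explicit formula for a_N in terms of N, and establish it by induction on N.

Computing the first terms: a_1 = -1, a_2 = -5, a_3 = -19. This suggests a_N = 2^N - 3^N.
When N = 1: the formula gives -1 = -1 = a_1.
Inductive step: suppose the statement holds for some k ≥ 1, so a_k = 2^k - 3^k.
Then a_{k+1} = 3·a_k - 1·2^k = 3·(2^k - 3^k) - 1·2^k = 2^(k + 1) - 3^(k + 1),
which is the claimed formula at N = k+1.
By the principle of mathematical induction, the result holds for all N ≥ 1.

a_N = 2^N - 3^N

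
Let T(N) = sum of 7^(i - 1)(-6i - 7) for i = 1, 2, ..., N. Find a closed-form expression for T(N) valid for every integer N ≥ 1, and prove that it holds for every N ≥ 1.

T(N) = -7^N(N + 1) + 1

We claim T(N) = -7^N(N + 1) + 1 for all N ≥ 1.
Base step (N = 1): T(1) = -13, and the closed form gives -13. They agree.
Suppose the result is true for N = i, so T(i) = -7^i(i + 1) + 1.
Then T(i+1) = T(i) + (7^i(-6i - 13)) = (-7^i(i + 1) + 1) + (7^i(-6i - 13)).
Simplifying, T(i+1) = -7·7^i·i - 14·7^i + 1 = -7^(i+1)((i+1) + 1) + 1,
which is the closed form with N = i+1.
Hence, by induction on N, the claim holds for every N ≥ 1.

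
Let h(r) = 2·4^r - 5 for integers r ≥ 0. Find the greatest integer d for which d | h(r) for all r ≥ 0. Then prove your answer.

Computing the first values: h(0) = -3 and h(1) = 3; gcd(-3, 3) = 3, so d ≤ 3.
We prove 3 | 2·4^r - 5 for all r ≥ 0 by induction on r.
Base step (r = 0): h(0) = -3 = 3·(-1), so 3 | h(0).
Suppose the result is true for r = p, i.e. 3 | h(p). Then
h(p+1) = 2·4^(p+1) - 5 = 4·(2·4^p - 5) + 15 = 4·h(p) + 15. The first term is divisible by 3 by the inductive hypothesis, and 15 is divisible by 3. Hence 3 | h(p+1).
By induction, the statement is established for all r ≥ 0.
Therefore the largest such d is 3.

d = 3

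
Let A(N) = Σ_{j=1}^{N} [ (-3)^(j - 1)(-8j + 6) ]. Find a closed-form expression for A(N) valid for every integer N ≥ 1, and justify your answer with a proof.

A(N) = (-3)^N(2N - 1) + 1

We claim A(N) = (-3)^N(2N - 1) + 1 for all N ≥ 1.
Base step (N = 1): A(1) = -2, and the closed form gives -2. They agree.
Suppose the result is true for N = j, so A(j) = (-3)^j(2j - 1) + 1.
Then A(j+1) = A(j) + ((-3)^j(-8j - 2)) = ((-3)^j(2j - 1) + 1) + ((-3)^j(-8j - 2)).
Simplifying, A(j+1) = -6(-3)^j·j - 3(-3)^j + 1 = (-3)^(j+1)(2(j+1) - 1) + 1,
which is the closed form with N = j+1.
By the principle of mathematical induction, the result holds for all N ≥ 1.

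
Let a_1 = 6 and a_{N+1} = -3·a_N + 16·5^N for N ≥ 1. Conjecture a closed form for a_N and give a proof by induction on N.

Computing the first terms: a_1 = 6, a_2 = 62, a_3 = 214. This suggests a_N = -4(-3)^(N - 1) + 2·5^N.
Base step (N = 1): the formula gives 6 = 6 = a_1.
Inductive step: suppose the statement holds for some i ≥ 1, so a_i = -4(-3)^(i - 1) + 2·5^i.
Then a_{i+1} = -3·a_i + 16·5^i = -3·(-4(-3)^(i - 1) + 2·5^i) + 16·5^i = -4(-3)^i + 2·5^(i + 1) = -4(-3)^((i+1) - 1) + 2·5^(i+1),
which is the claimed formula at N = i+1.
Hence, by induction on N, the claim holds for every N ≥ 1.

a_N = -4(-3)^(N - 1) + 2·5^N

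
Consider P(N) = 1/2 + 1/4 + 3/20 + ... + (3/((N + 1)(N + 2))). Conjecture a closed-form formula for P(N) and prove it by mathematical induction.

P(N) = 3N/(2(N + 2))

We claim P(N) = 3N/(2(N + 2)) for all N ≥ 1.
When N = 1: P(1) = 1/2, and the closed form gives 1/2. They agree.
Suppose the result is true for N = i, so P(i) = 3i/(2(i + 2)).
Then P(i+1) = P(i) + (3/((i + 2)(i + 3))) = (3i/(2(i + 2))) + (3/((i + 2)(i + 3))).
Simplifying, P(i+1) = 3(i + 1)/(2(i + 3)) = 3(i+1)/(2((i+1) + 2)),
which is the closed form with N = i+1.
By the principle of mathematical induction, the result holds for all N ≥ 1.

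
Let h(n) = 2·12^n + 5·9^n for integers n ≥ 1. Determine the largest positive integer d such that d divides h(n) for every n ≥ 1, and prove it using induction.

Computing the first values: h(1) = 69 and h(2) = 693; gcd(69, 693) = 3, so d ≤ 3.
We prove 3 | 2·12^n + 5·9^n for all n ≥ 1 by induction on n.
Base case (n = 1): h(1) = 69 = 3·(23), so 3 | h(1).
For the inductive step, assume it holds for an arbitrary m ≥ 1, i.e. 3 | h(m). Then
h(m+1) − 12·h(m) = (2·12^(m+1) + 5·9^(m+1)) − 12·(2·12^m + 5·9^m) = (5)·9^m·(9 − 12) = (-15)·9^m. Since 3 | h(m) by the inductive hypothesis, 3 | 12·h(m); and 3 | -15 since -15 = 3·-5. Therefore 3 | h(m+1).
By the principle of mathematical induction, the result holds for all n ≥ 1.
Therefore the largest such d is 3.

d = 3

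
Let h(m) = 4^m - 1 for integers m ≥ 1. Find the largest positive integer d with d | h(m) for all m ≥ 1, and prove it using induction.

d = 3

Computing the first values: h(1) = 3 and h(2) = 15; gcd(3, 15) = 3, so d ≤ 3.
We prove 3 | 4^m - 1 for all m ≥ 1 by induction on m.
For the base case m = 1: h(1) = 3 = 3·(1), so 3 | h(1).
Inductive step: assume the claim holds for m = i, i.e. 3 | h(i). Then
4^{i+1} − 1^{i+1} = 4·4^i − 1·1^i = 4·(4^i − 1^i) + (3)·1^i. The first term is divisible by 3 by the inductive hypothesis, and the second term (3)·1^i is divisible by 3 since 3 | 3. Hence 3 | h(i+1).
By the principle of mathematical induction, the result holds for all m ≥ 1.
Therefore the largest such d is 3.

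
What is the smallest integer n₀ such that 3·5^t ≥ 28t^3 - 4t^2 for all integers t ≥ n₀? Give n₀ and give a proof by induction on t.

n₀ = 4

At t = 3: 375 < 720, so the inequality fails and n₀ ≥ 4. We prove 3·5^t ≥ 28t^3 - 4t^2 for all t ≥ 4.
Base step (t = 4): 3·5^t = 1875 and 28t^3 - 4t^2 = 1728, so 1875 ≥ 1728.
Inductive step: suppose the statement holds for some k ≥ 4, so 3·5^k ≥ 28k^3 - 4k^2.
Then 3·5^(k + 1) = 5·(3·5^k) ≥ 5·(28k^3 - 4k^2).
Also, for k ≥ 4 we have 5·(28k^3 - 4k^2) ≥ 28(k+1)^3 - 4(k+1)^2, since 5·(28k^3 - 4k^2) − (28(k+1)^3 - 4(k+1)^2) = 112k^3 - 100k^2 - 76k - 24, which is nonnegative for all k ≥ 4.
Combining, 3·5^(k + 1) ≥ 28(k+1)^3 - 4(k+1)^2.
By the principle of mathematical induction, the result holds for all t ≥ 4.
Hence the smallest such n₀ is 4.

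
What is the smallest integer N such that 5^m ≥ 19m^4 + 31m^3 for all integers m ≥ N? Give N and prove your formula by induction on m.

N = 7

At m = 6: 15625 < 31320, so the inequality fails and N ≥ 7. We prove 5^m ≥ 19m^4 + 31m^3 for all m ≥ 7.
When m = 7: 5^m = 78125 and 19m^4 + 31m^3 = 56252, so 78125 ≥ 56252.
Suppose the result is true for m = p, so 5^p ≥ 19p^4 + 31p^3.
Then 5^(p + 1) = 5·(5^p) ≥ 5·(19p^4 + 31p^3).
Also, for p ≥ 7 we have 5·(19p^4 + 31p^3) ≥ 19(p+1)^4 + 31(p+1)^3, since 5·(19p^4 + 31p^3) − (19(p+1)^4 + 31(p+1)^3) = 76p^4 + 48p^3 - 207p^2 - 169p - 50, which is nonnegative for all p ≥ 7.
Combining, 5^(p + 1) ≥ 19(p+1)^4 + 31(p+1)^3.
This completes the induction.
Hence the smallest such N is 7.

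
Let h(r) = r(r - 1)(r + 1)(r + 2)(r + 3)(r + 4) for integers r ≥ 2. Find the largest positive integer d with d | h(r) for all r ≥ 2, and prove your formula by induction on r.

d = 720

Computing the first values: h(2) = 720 and h(3) = 5040; gcd(720, 5040) = 720, so d ≤ 720.
We prove 720 | r(r - 1)(r + 1)(r + 2)(r + 3)(r + 4) for all r ≥ 2 by induction on r.
Base step (r = 2): h(2) = 720 = 720·(1), so 720 | h(2).
Inductive step: assume the claim holds for r = p, i.e. 720 | h(p). Then
h(p+1) − h(p) = p·(p+1)·(p+2)·(p+3)·(p+4)·(p+5) − (p-1)·p·(p+1)·(p+2)·(p+3)·(p+4) = p·(p+1)·(p+2)·(p+3)·(p+4)·[(p+5) − (p-1)] = 6·p·(p+1)·(p+2)·(p+3)·(p+4). The product of 5 consecutive integers is divisible by (5)! = 120, so h(p+1) − h(p) is divisible by 6·120 = 720. By the inductive hypothesis 720 | h(p), hence 720 | h(p+1).
By the principle of mathematical induction, the result holds for all r ≥ 2.
Therefore the largest such d is 720.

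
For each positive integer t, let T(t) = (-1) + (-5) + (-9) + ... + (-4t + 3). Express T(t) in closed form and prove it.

We claim T(t) = -t(2t - 1) for all t ≥ 1.
For the base case t = 1: T(1) = -1, and the closed form gives -1. They agree.
Inductive step: suppose the statement holds for some i ≥ 1, so T(i) = i(-2i + 1).
Then T(i+1) = T(i) + (-4i - 1) = (i(-2i + 1)) + (-4i - 1).
Simplifying, T(i+1) = -(i + 1)(2i + 1) = -(i+1)(2(i+1) - 1),
which is the closed form with t = i+1.
By the principle of mathematical induction, the result holds for all t ≥ 1.

T(t) = -t(2t - 1)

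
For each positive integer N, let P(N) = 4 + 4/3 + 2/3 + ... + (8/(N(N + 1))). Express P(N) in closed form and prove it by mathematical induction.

We claim P(N) = 8N/(N + 1) for all N ≥ 1.
Base case (N = 1): P(1) = 4, and the closed form gives 4. They agree.
Inductive step: assume the claim holds for N = m, so P(m) = 8m/(m + 1).
Then P(m+1) = P(m) + (8/((m + 1)(m + 2))) = (8m/(m + 1)) + (8/((m + 1)(m + 2))).
Simplifying, P(m+1) = 8(m + 1)/(m + 2) = 8(m+1)/((m+1) + 1),
which is the closed form with N = m+1.
This completes the induction.

P(N) = 8N/(N + 1)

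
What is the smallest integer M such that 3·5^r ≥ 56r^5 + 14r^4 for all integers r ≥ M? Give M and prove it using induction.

M = 9

At r = 8: 1171875 < 1892352, so the inequality fails and M ≥ 9. We prove 3·5^r ≥ 56r^5 + 14r^4 for all r ≥ 9.
When r = 9: 3·5^r = 5859375 and 56r^5 + 14r^4 = 3398598, so 5859375 ≥ 3398598.
Inductive step: assume the claim holds for r = i, so 3·5^i ≥ 56i^5 + 14i^4.
Then 3·5^(i + 1) = 5·(3·5^i) ≥ 5·(56i^5 + 14i^4).
Also, for i ≥ 9 we have 5·(56i^5 + 14i^4) ≥ 56(i+1)^5 + 14(i+1)^4, since 5·(56i^5 + 14i^4) − (56(i+1)^5 + 14(i+1)^4) = 224i^5 - 224i^4 - 616i^3 - 644i^2 - 336i - 70, which is nonnegative for all i ≥ 9.
Combining, 3·5^(i + 1) ≥ 56(i+1)^5 + 14(i+1)^4.
By the principle of mathematical induction, the result holds for all r ≥ 9.
Hence the smallest such M is 9.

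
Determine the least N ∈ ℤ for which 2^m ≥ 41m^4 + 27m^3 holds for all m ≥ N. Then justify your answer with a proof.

N = 24

At m = 23: 8388608 < 11801990, so the inequality fails and N ≥ 24. We prove 2^m ≥ 41m^4 + 27m^3 for all m ≥ 24.
Base step (m = 24): 2^m = 16777216 and 41m^4 + 27m^3 = 13976064, so 16777216 ≥ 13976064.
Inductive step: suppose the statement holds for some i ≥ 24, so 2^i ≥ 41i^4 + 27i^3.
Then 2^(i + 1) = 2·(2^i) ≥ 2·(41i^4 + 27i^3).
Also, for i ≥ 24 we have 2·(41i^4 + 27i^3) ≥ 41(i+1)^4 + 27(i+1)^3, since 2·(41i^4 + 27i^3) − (41(i+1)^4 + 27(i+1)^3) = 41i^4 - 137i^3 - 327i^2 - 245i - 68, which is nonnegative for all i ≥ 24.
Combining, 2^(i + 1) ≥ 41(i+1)^4 + 27(i+1)^3.
By the principle of mathematical induction, the result holds for all m ≥ 24.
Hence the smallest such N is 24.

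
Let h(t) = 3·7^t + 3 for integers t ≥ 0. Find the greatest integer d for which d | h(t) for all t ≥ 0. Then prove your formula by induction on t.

d = 6

Computing the first values: h(0) = 6 and h(1) = 24; gcd(6, 24) = 6, so d ≤ 6.
We prove 6 | 3·7^t + 3 for all t ≥ 0 by induction on t.
Base step (t = 0): h(0) = 6 = 6·(1), so 6 | h(0).
For the inductive step, assume it holds for an arbitrary k ≥ 0, i.e. 6 | h(k). Then
h(k+1) = 3·7^(k+1) + 3 = 7·(3·7^k + 3) - 18 = 7·h(k) - 18. The first term is divisible by 6 by the inductive hypothesis, and -18 is divisible by 6. Hence 6 | h(k+1).
By the principle of mathematical induction, the result holds for all t ≥ 0.
Therefore the largest such d is 6.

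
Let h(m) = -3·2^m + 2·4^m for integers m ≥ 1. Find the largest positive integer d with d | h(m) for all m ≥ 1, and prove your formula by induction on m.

Computing the first values: h(1) = 2 and h(2) = 20; gcd(2, 20) = 2, so d ≤ 2.
We prove 2 | -3·2^m + 2·4^m for all m ≥ 1 by induction on m.
Base step (m = 1): h(1) = 2 = 2·(1), so 2 | h(1).
For the inductive step, assume it holds for an arbitrary i ≥ 1, i.e. 2 | h(i). Then
h(i+1) − 4·h(i) = (-3·2^(i+1) + 2·4^(i+1)) − 4·(-3·2^i + 2·4^i) = (-3)·2^i·(2 − 4) = (6)·2^i. Since 2 | h(i) by the inductive hypothesis, 2 | 4·h(i); and 2 | 6 since 6 = 2·3. Therefore 2 | h(i+1).
By induction, the statement is established for all m ≥ 1.
Therefore the largest such d is 2.

d = 2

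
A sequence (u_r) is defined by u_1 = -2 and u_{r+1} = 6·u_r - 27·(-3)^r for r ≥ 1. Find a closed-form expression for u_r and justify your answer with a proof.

u_r = -(-3)^(r + 1) + 7·6^(r - 1)

Computing the first terms: u_1 = -2, u_2 = 69, u_3 = 171. This suggests u_r = -(-3)^(r + 1) + 7·6^(r - 1).
Base case (r = 1): the formula gives -2 = -2 = u_1.
For the inductive step, assume it holds for an arbitrary k ≥ 1, so u_k = -(-3)^(k + 1) + 7·6^(k - 1).
Then u_{k+1} = 6·u_k - 27·(-3)^k = 6·(-(-3)^(k + 1) + 7·6^(k - 1)) - 27·(-3)^k = -(-3)^(k + 2) + 7·6^k = -(-3)^((k+1) + 1) + 7·6^((k+1) - 1),
which is the claimed formula at r = k+1.
By induction, the statement is established for all r ≥ 1.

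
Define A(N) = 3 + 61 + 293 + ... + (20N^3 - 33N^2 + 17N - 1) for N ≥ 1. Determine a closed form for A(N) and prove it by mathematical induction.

We claim A(N) = N(5N^3 - N^2 - 3N + 2) for all N ≥ 1.
When N = 1: A(1) = 3, and the closed form gives 3. They agree.
Suppose the result is true for N = k, so A(k) = k(5k^3 - k^2 - 3k + 2).
Then A(k+1) = A(k) + (20k^3 + 27k^2 + 11k + 3) = (k(5k^3 - k^2 - 3k + 2)) + (20k^3 + 27k^2 + 11k + 3).
Simplifying, A(k+1) = (k + 1)(5k^3 + 14k^2 + 10k + 3) = (k+1)(5(k+1)^3 - (k+1)^2 - 3(k+1) + 2),
which is the closed form with N = k+1.
By the principle of mathematical induction, the result holds for all N ≥ 1.

A(N) = N(5N^3 - N^2 - 3N + 2)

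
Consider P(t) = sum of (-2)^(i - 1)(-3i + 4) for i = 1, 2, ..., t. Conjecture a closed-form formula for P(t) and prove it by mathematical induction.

P(t) = (-2)^t(t - 1) + 1

We claim P(t) = (-2)^t(t - 1) + 1 for all t ≥ 1.
Base step (t = 1): P(1) = 1, and the closed form gives 1. They agree.
For the inductive step, assume it holds for an arbitrary i ≥ 1, so P(i) = (-2)^i(i - 1) + 1.
Then P(i+1) = P(i) + ((-2)^i(-3i + 1)) = ((-2)^i(i - 1) + 1) + ((-2)^i(-3i + 1)).
Simplifying, P(i+1) = (-2)^(i + 1)i + 1 = (-2)^(i+1)((i+1) - 1) + 1,
which is the closed form with t = i+1.
By the principle of mathematical induction, the result holds for all t ≥ 1.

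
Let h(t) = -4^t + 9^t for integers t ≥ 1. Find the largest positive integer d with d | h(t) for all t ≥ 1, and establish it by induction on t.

Computing the first values: h(1) = 5 and h(2) = 65; gcd(5, 65) = 5, so d ≤ 5.
We prove 5 | -4^t + 9^t for all t ≥ 1 by induction on t.
Base step (t = 1): h(1) = 5 = 5·(1), so 5 | h(1).
Inductive step: suppose the statement holds for some i ≥ 1, i.e. 5 | h(i). Then
9^{i+1} − 4^{i+1} = 9·9^i − 4·4^i = 9·(9^i − 4^i) + (5)·4^i. The first term is divisible by 5 by the inductive hypothesis, and the second term (5)·4^i is divisible by 5 since 5 | 5. Hence 5 | h(i+1).
By induction, the statement is established for all t ≥ 1.
Therefore the largest such d is 5.

d = 5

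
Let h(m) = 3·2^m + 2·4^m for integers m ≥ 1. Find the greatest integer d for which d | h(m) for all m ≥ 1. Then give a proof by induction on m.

d = 2

Computing the first values: h(1) = 14 and h(2) = 44; gcd(14, 44) = 2, so d ≤ 2.
We prove 2 | 3·2^m + 2·4^m for all m ≥ 1 by induction on m.
When m = 1: h(1) = 14 = 2·(7), so 2 | h(1).
Inductive step: assume the claim holds for m = j, i.e. 2 | h(j). Then
h(j+1) − 4·h(j) = (3·2^(j+1) + 2·4^(j+1)) − 4·(3·2^j + 2·4^j) = (3)·2^j·(2 − 4) = (-6)·2^j. Since 2 | h(j) by the inductive hypothesis, 2 | 4·h(j); and 2 | -6 since -6 = 2·-3. Therefore 2 | h(j+1).
This completes the induction.
Therefore the largest such d is 2.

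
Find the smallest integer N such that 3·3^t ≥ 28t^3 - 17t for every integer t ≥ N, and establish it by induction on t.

At t = 7: 6561 < 9485, so the inequality fails and N ≥ 8. We prove 3·3^t ≥ 28t^3 - 17t for all t ≥ 8.
When t = 8: 3·3^t = 19683 and 28t^3 - 17t = 14200, so 19683 ≥ 14200.
Inductive step: suppose the statement holds for some i ≥ 8, so 3·3^i ≥ 28i^3 - 17i.
Then 3·3^(i + 1) = 3·(3·3^i) ≥ 3·(28i^3 - 17i).
Also, for i ≥ 8 we have 3·(28i^3 - 17i) ≥ 28(i+1)^3 - 17(i+1), since 3·(28i^3 - 17i) − (28(i+1)^3 - 17(i+1)) = 56i^3 - 84i^2 - 118i - 11, which is nonnegative for all i ≥ 8.
Combining, 3·3^(i + 1) ≥ 28(i+1)^3 - 17(i+1).
By the principle of mathematical induction, the result holds for all t ≥ 8.
Hence the smallest such N is 8.

N = 8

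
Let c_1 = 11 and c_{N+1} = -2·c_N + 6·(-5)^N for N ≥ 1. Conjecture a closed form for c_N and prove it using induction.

Computing the first terms: c_1 = 11, c_2 = -52, c_3 = 254. This suggests c_N = (-2)^(N - 1) - 2(-5)^N.
Base step (N = 1): the formula gives 11 = 11 = c_1.
Inductive step: assume the claim holds for N = i, so c_i = (-2)^(i - 1) - 2(-5)^i.
Then c_{i+1} = -2·c_i + 6·(-5)^i = -2·((-2)^(i - 1) - 2(-5)^i) + 6·(-5)^i = (-2)^i - 2(-5)^(i + 1) = (-2)^((i+1) - 1) - 2(-5)^(i+1),
which is the claimed formula at N = i+1.
This completes the induction.

c_N = (-2)^(N - 1) - 2(-5)^N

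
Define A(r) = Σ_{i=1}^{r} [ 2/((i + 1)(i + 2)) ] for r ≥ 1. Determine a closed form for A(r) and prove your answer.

We claim A(r) = r/(r + 2) for all r ≥ 1.
When r = 1: A(1) = 1/3, and the closed form gives 1/3. They agree.
For the inductive step, assume it holds for an arbitrary i ≥ 1, so A(i) = i/(i + 2).
Then A(i+1) = A(i) + (2/((i + 2)(i + 3))) = (i/(i + 2)) + (2/((i + 2)(i + 3))).
Simplifying, A(i+1) = (i + 1)/(i + 3) = (i+1)/((i+1) + 2),
which is the closed form with r = i+1.
This completes the induction.

A(r) = r/(r + 2)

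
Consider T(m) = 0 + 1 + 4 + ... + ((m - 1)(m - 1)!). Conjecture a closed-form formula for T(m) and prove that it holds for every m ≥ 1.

T(m) = m! - 1

We claim T(m) = m! - 1 for all m ≥ 1.
Base step (m = 1): T(1) = 0, and the closed form gives 0. They agree.
Suppose the result is true for m = p, so T(p) = p! - 1.
Then T(p+1) = T(p) + (p·p!) = (p! - 1) + (p·p!).
Simplifying, T(p+1) = (p+1)! - 1,
which is the closed form with m = p+1.
Hence, by induction on m, the claim holds for every m ≥ 1.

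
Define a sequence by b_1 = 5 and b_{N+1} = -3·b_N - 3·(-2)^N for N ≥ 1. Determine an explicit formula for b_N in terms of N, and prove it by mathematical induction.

Computing the first terms: b_1 = 5, b_2 = -9, b_3 = 15. This suggests b_N = -3(-2)^N - (-3)^(N - 1).
Base step (N = 1): the formula gives 5 = 5 = b_1.
Inductive step: assume the claim holds for N = m, so b_m = -3(-2)^m - (-3)^(m - 1).
Then b_{m+1} = -3·b_m - 3·(-2)^m = -3·(-3(-2)^m - (-3)^(m - 1)) - 3·(-2)^m = -3(-2)^(m + 1) - (-3)^m = -3(-2)^(m+1) - (-3)^((m+1) - 1),
which is the claimed formula at N = m+1.
Hence, by induction on N, the claim holds for every N ≥ 1.

b_N = -3(-2)^N - (-3)^(N - 1)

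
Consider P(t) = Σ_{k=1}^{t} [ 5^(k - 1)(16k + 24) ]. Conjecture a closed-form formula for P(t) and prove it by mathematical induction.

P(t) = 5^t(4t + 5) - 5

We claim P(t) = 5^t(4t + 5) - 5 for all t ≥ 1.
Base step (t = 1): P(1) = 40, and the closed form gives 40. They agree.
Suppose the result is true for t = k, so P(k) = 5^k(4k + 5) - 5.
Then P(k+1) = P(k) + (5^k(16k + 40)) = (5^k(4k + 5) - 5) + (5^k(16k + 40)).
Simplifying, P(k+1) = 20·5^k·k + 45·5^k - 5 = 5^(k+1)(4(k+1) + 5) - 5,
which is the closed form with t = k+1.
Hence, by induction on t, the claim holds for every t ≥ 1.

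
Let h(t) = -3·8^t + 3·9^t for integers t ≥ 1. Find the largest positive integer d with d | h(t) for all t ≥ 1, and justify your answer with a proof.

d = 3

Computing the first values: h(1) = 3 and h(2) = 51; gcd(3, 51) = 3, so d ≤ 3.
We prove 3 | -3·8^t + 3·9^t for all t ≥ 1 by induction on t.
For the base case t = 1: h(1) = 3 = 3·(1), so 3 | h(1).
Inductive step: assume the claim holds for t = j, i.e. 3 | h(j). Then
h(j+1) − 9·h(j) = (-3·8^(j+1) + 3·9^(j+1)) − 9·(-3·8^j + 3·9^j) = (-3)·8^j·(8 − 9) = (3)·8^j. Since 3 | h(j) by the inductive hypothesis, 3 | 9·h(j); and 3 | 3 since 3 = 3·1. Therefore 3 | h(j+1).
This completes the induction.
Therefore the largest such d is 3.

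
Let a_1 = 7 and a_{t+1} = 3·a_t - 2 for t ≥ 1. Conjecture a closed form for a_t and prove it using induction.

a_t = 2·3^t + 1

Computing the first terms: a_1 = 7, a_2 = 19, a_3 = 55. This suggests a_t = 2·3^t + 1.
For the base case t = 1: the formula gives 7 = 7 = a_1.
For the inductive step, assume it holds for an arbitrary m ≥ 1, so a_m = 2·3^m + 1.
Then a_{m+1} = 3·a_m - 2 = 3·(2·3^m + 1) - 2 = 2·3^(m + 1) + 1,
which is the claimed formula at t = m+1.
This completes the induction.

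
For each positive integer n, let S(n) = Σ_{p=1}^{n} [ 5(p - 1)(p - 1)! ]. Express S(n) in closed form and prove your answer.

S(n) = 5n! - 5

We claim S(n) = 5n! - 5 for all n ≥ 1.
For the base case n = 1: S(1) = 0, and the closed form gives 0. They agree.
Inductive step: suppose the statement holds for some p ≥ 1, so S(p) = 5p! - 5.
Then S(p+1) = S(p) + (5p·p!) = (5p! - 5) + (5p·p!).
Simplifying, S(p+1) = 5(p+1)! - 5,
which is the closed form with n = p+1.
By induction, the statement is established for all n ≥ 1.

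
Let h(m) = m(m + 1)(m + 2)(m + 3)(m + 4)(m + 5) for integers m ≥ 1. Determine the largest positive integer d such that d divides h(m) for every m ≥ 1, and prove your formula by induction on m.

Computing the first values: h(1) = 720 and h(2) = 5040; gcd(720, 5040) = 720, so d ≤ 720.
We prove 720 | m(m + 1)(m + 2)(m + 3)(m + 4)(m + 5) for all m ≥ 1 by induction on m.
Base case (m = 1): h(1) = 720 = 720·(1), so 720 | h(1).
Inductive step: suppose the statement holds for some r ≥ 1, i.e. 720 | h(r). Then
h(r+1) − h(r) = (r+1)·(r+2)·(r+3)·(r+4)·(r+5)·(r+6) − r·(r+1)·(r+2)·(r+3)·(r+4)·(r+5) = (r+1)·(r+2)·(r+3)·(r+4)·(r+5)·[(r+6) − r] = 6·(r+1)·(r+2)·(r+3)·(r+4)·(r+5). The product of 5 consecutive integers is divisible by (5)! = 120, so h(r+1) − h(r) is divisible by 6·120 = 720. By the inductive hypothesis 720 | h(r), hence 720 | h(r+1).
By induction, the statement is established for all m ≥ 1.
Therefore the largest such d is 720.

d = 720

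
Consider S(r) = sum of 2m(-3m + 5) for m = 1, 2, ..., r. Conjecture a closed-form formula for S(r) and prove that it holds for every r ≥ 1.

S(r) = -2r(r - 2)(r + 1)

We claim S(r) = -2r(r - 2)(r + 1) for all r ≥ 1.
Base step (r = 1): S(1) = 4, and the closed form gives 4. They agree.
Inductive step: suppose the statement holds for some m ≥ 1, so S(m) = 2m(-m^2 + m + 2).
Then S(m+1) = S(m) + (-6m^2 - 2m + 4) = (2m(-m^2 + m + 2)) + (-6m^2 - 2m + 4).
Simplifying, S(m+1) = -2(m - 1)(m + 1)(m + 2) = -2(m+1)((m+1) - 2)((m+1) + 1),
which is the closed form with r = m+1.
Hence, by induction on r, the claim holds for every r ≥ 1.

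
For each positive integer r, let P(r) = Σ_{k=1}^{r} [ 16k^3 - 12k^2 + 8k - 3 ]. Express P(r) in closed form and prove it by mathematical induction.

P(r) = r(4r^3 + 4r^2 + 2r - 1)

We claim P(r) = r(4r^3 + 4r^2 + 2r - 1) for all r ≥ 1.
For the base case r = 1: P(1) = 9, and the closed form gives 9. They agree.
Suppose the result is true for r = k, so P(k) = k(4k^3 + 4k^2 + 2k - 1).
Then P(k+1) = P(k) + (16k^3 + 36k^2 + 32k + 9) = (k(4k^3 + 4k^2 + 2k - 1)) + (16k^3 + 36k^2 + 32k + 9).
Simplifying, P(k+1) = (k + 1)(4k^3 + 16k^2 + 22k + 9) = (k+1)(4(k+1)^3 + 4(k+1)^2 + 2(k+1) - 1),
which is the closed form with r = k+1.
This completes the induction.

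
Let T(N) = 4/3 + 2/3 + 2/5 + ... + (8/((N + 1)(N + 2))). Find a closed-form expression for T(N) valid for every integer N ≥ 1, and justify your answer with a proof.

T(N) = 4N/(N + 2)

We claim T(N) = 4N/(N + 2) for all N ≥ 1.
For the base case N = 1: T(1) = 4/3, and the closed form gives 4/3. They agree.
Inductive step: assume the claim holds for N = m, so T(m) = 4m/(m + 2).
Then T(m+1) = T(m) + (8/((m + 2)(m + 3))) = (4m/(m + 2)) + (8/((m + 2)(m + 3))).
Simplifying, T(m+1) = 4(m + 1)/(m + 3) = 4(m+1)/((m+1) + 2),
which is the closed form with N = m+1.
Hence, by induction on N, the claim holds for every N ≥ 1.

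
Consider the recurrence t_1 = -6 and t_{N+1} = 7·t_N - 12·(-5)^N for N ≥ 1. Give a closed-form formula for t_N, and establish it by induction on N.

t_N = (-5)^N - 7^(N - 1)

Computing the first terms: t_1 = -6, t_2 = 18, t_3 = -174. This suggests t_N = (-5)^N - 7^(N - 1).
Base case (N = 1): the formula gives -6 = -6 = t_1.
For the inductive step, assume it holds for an arbitrary k ≥ 1, so t_k = (-5)^k - 7^(k - 1).
Then t_{k+1} = 7·t_k - 12·(-5)^k = 7·((-5)^k - 7^(k - 1)) - 12·(-5)^k = (-5)^(k + 1) - 7^k = (-5)^(k+1) - 7^((k+1) - 1),
which is the claimed formula at N = k+1.
Hence, by induction on N, the claim holds for every N ≥ 1.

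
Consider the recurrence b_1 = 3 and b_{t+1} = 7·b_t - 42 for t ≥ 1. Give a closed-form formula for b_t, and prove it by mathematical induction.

b_t = -4·7^(t - 1) + 7

Computing the first terms: b_1 = 3, b_2 = -21, b_3 = -189. This suggests b_t = -4·7^(t - 1) + 7.
Base case (t = 1): the formula gives 3 = 3 = b_1.
Suppose the result is true for t = p, so b_p = -4·7^(p - 1) + 7.
Then b_{p+1} = 7·b_p - 42 = 7·(-4·7^(p - 1) + 7) - 42 = -4·7^p + 7 = -4·7^((p+1) - 1) + 7,
which is the claimed formula at t = p+1.
This completes the induction.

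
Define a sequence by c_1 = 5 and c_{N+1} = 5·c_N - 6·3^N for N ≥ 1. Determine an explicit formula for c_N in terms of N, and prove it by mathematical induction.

c_N = 3^(N + 1) - 4·5^(N - 1)

Computing the first terms: c_1 = 5, c_2 = 7, c_3 = -19. This suggests c_N = 3^(N + 1) - 4·5^(N - 1).
Base step (N = 1): the formula gives 5 = 5 = c_1.
Inductive step: suppose the statement holds for some m ≥ 1, so c_m = 3^(m + 1) - 4·5^(m - 1).
Then c_{m+1} = 5·c_m - 6·3^m = 5·(3^(m + 1) - 4·5^(m - 1)) - 6·3^m = 3^(m + 2) - 4·5^m = 3^((m+1) + 1) - 4·5^((m+1) - 1),
which is the claimed formula at N = m+1.
This completes the induction.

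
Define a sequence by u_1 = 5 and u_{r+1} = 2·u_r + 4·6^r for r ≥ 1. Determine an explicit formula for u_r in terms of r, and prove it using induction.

u_r = -2^(r - 1) + 6^r

Computing the first terms: u_1 = 5, u_2 = 34, u_3 = 212. This suggests u_r = -2^(r - 1) + 6^r.
For the base case r = 1: the formula gives 5 = 5 = u_1.
Inductive step: assume the claim holds for r = k, so u_k = -2^(k - 1) + 6^k.
Then u_{k+1} = 2·u_k + 4·6^k = 2·(-2^(k - 1) + 6^k) + 4·6^k = -2^k + 6^(k + 1) = -2^((k+1) - 1) + 6^(k+1),
which is the claimed formula at r = k+1.
Hence, by induction on r, the claim holds for every r ≥ 1.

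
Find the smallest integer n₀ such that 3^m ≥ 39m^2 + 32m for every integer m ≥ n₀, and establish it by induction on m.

At m = 6: 729 < 1596, so the inequality fails and n₀ ≥ 7. We prove 3^m ≥ 39m^2 + 32m for all m ≥ 7.
For the base case m = 7: 3^m = 2187 and 39m^2 + 32m = 2135, so 2187 ≥ 2135.
Inductive step: suppose the statement holds for some j ≥ 7, so 3^j ≥ 39j^2 + 32j.
Then 3^(j + 1) = 3·(3^j) ≥ 3·(39j^2 + 32j).
Also, for j ≥ 7 we have 3·(39j^2 + 32j) ≥ 39(j+1)^2 + 32(j+1), since 3·(39j^2 + 32j) − (39(j+1)^2 + 32(j+1)) = 78j^2 - 14j - 71, which is nonnegative for all j ≥ 7.
Combining, 3^(j + 1) ≥ 39(j+1)^2 + 32(j+1).
By induction, the statement is established for all m ≥ 7.
Hence the smallest such n₀ is 7.

n₀ = 7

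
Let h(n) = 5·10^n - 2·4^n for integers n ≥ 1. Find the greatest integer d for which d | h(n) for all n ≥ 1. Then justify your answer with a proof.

d = 6

Computing the first values: h(1) = 42 and h(2) = 468; gcd(42, 468) = 6, so d ≤ 6.
We prove 6 | 5·10^n - 2·4^n for all n ≥ 1 by induction on n.
Base step (n = 1): h(1) = 42 = 6·(7), so 6 | h(1).
For the inductive step, assume it holds for an arbitrary p ≥ 1, i.e. 6 | h(p). Then
h(p+1) − 10·h(p) = (5·10^(p+1) - 2·4^(p+1)) − 10·(5·10^p - 2·4^p) = (-2)·4^p·(4 − 10) = (12)·4^p. Since 6 | h(p) by the inductive hypothesis, 6 | 10·h(p); and 6 | 12 since 12 = 6·2. Therefore 6 | h(p+1).
This completes the induction.
Therefore the largest such d is 6.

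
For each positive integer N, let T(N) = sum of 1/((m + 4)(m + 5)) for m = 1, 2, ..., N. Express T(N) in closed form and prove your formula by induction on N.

We claim T(N) = N/(5(N + 5)) for all N ≥ 1.
When N = 1: T(1) = 1/30, and the closed form gives 1/30. They agree.
Inductive step: suppose the statement holds for some m ≥ 1, so T(m) = m/(5(m + 5)).
Then T(m+1) = T(m) + (1/((m + 5)(m + 6))) = (m/(5(m + 5))) + (1/((m + 5)(m + 6))).
Simplifying, T(m+1) = (m + 1)/(5(m + 6)) = (m+1)/(5((m+1) + 5)),
which is the closed form with N = m+1.
By the principle of mathematical induction, the result holds for all N ≥ 1.

T(N) = N/(5(N + 5))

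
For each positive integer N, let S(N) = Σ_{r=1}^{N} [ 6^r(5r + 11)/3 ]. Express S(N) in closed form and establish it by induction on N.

We claim S(N) = 2·6^N(N + 2) - 4 for all N ≥ 1.
Base case (N = 1): S(1) = 32, and the closed form gives 32. They agree.
Inductive step: assume the claim holds for N = r, so S(r) = 2·6^r(r + 2) - 4.
Then S(r+1) = S(r) + (6^r(10r + 32)) = (2·6^r(r + 2) - 4) + (6^r(10r + 32)).
Simplifying, S(r+1) = 12·6^r·r + 36·6^r - 4 = 2·6^(r+1)((r+1) + 2) - 4,
which is the closed form with N = r+1.
Hence, by induction on N, the claim holds for every N ≥ 1.

S(N) = 2·6^N(N + 2) - 4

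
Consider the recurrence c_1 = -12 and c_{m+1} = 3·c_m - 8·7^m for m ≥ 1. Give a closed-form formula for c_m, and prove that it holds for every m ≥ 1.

Computing the first terms: c_1 = -12, c_2 = -92, c_3 = -668. This suggests c_m = 2·3^(m - 1) - 2·7^m.
Base step (m = 1): the formula gives -12 = -12 = c_1.
Inductive step: assume the claim holds for m = r, so c_r = 2·3^(r - 1) - 2·7^r.
Then c_{r+1} = 3·c_r - 8·7^r = 3·(2·3^(r - 1) - 2·7^r) - 8·7^r = 2·3^r - 2·7^(r + 1) = 2·3^((r+1) - 1) - 2·7^(r+1),
which is the claimed formula at m = r+1.
Hence, by induction on m, the claim holds for every m ≥ 1.

c_m = 2·3^(m - 1) - 2·7^m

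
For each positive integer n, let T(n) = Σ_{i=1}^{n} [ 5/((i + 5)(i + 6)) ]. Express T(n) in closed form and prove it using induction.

We claim T(n) = 5n/(6(n + 6)) for all n ≥ 1.
For the base case n = 1: T(1) = 5/42, and the closed form gives 5/42. They agree.
Inductive step: assume the claim holds for n = i, so T(i) = 5i/(6(i + 6)).
Then T(i+1) = T(i) + (5/((i + 6)(i + 7))) = (5i/(6(i + 6))) + (5/((i + 6)(i + 7))).
Simplifying, T(i+1) = 5(i + 1)/(6(i + 7)) = 5(i+1)/(6((i+1) + 6)),
which is the closed form with n = i+1.
By the principle of mathematical induction, the result holds for all n ≥ 1.

T(n) = 5n/(6(n + 6))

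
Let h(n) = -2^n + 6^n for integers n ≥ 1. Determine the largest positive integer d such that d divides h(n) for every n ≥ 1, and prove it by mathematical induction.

d = 4

Computing the first values: h(1) = 4 and h(2) = 32; gcd(4, 32) = 4, so d ≤ 4.
We prove 4 | -2^n + 6^n for all n ≥ 1 by induction on n.
When n = 1: h(1) = 4 = 4·(1), so 4 | h(1).
Inductive step: assume the claim holds for n = m, i.e. 4 | h(m). Then
6^{m+1} − 2^{m+1} = 6·6^m − 2·2^m = 6·(6^m − 2^m) + (4)·2^m. The first term is divisible by 4 by the inductive hypothesis, and the second term (4)·2^m is divisible by 4 since 4 | 4. Hence 4 | h(m+1).
By induction, the statement is established for all n ≥ 1.
Therefore the largest such d is 4.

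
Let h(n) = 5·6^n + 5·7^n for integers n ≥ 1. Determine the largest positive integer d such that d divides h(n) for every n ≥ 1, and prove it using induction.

d = 5

Computing the first values: h(1) = 65 and h(2) = 425; gcd(65, 425) = 5, so d ≤ 5.
We prove 5 | 5·6^n + 5·7^n for all n ≥ 1 by induction on n.
For the base case n = 1: h(1) = 65 = 5·(13), so 5 | h(1).
Inductive step: assume the claim holds for n = p, i.e. 5 | h(p). Then
h(p+1) − 7·h(p) = (5·6^(p+1) + 5·7^(p+1)) − 7·(5·6^p + 5·7^p) = (5)·6^p·(6 − 7) = (-5)·6^p. Since 5 | h(p) by the inductive hypothesis, 5 | 7·h(p); and 5 | -5 since -5 = 5·-1. Therefore 5 | h(p+1).
By the principle of mathematical induction, the result holds for all n ≥ 1.
Therefore the largest such d is 5.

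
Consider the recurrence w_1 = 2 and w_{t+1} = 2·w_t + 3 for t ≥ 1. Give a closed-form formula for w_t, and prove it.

Computing the first terms: w_1 = 2, w_2 = 7, w_3 = 17. This suggests w_t = 5·2^(t - 1) - 3.
For the base case t = 1: the formula gives 2 = 2 = w_1.
Inductive step: assume the claim holds for t = j, so w_j = 5·2^(j - 1) - 3.
Then w_{j+1} = 2·w_j + 3 = 2·(5·2^(j - 1) - 3) + 3 = 5·2^j - 3 = 5·2^((j+1) - 1) - 3,
which is the claimed formula at t = j+1.
Hence, by induction on t, the claim holds for every t ≥ 1.

w_t = 5·2^(t - 1) - 3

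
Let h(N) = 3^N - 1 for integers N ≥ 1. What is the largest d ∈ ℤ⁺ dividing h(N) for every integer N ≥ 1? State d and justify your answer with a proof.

Computing the first values: h(1) = 2 and h(2) = 8; gcd(2, 8) = 2, so d ≤ 2.
We prove 2 | 3^N - 1 for all N ≥ 1 by induction on N.
Base case (N = 1): h(1) = 2 = 2·(1), so 2 | h(1).
Inductive step: assume the claim holds for N = i, i.e. 2 | h(i). Then
3^{i+1} − 1^{i+1} = 3·3^i − 1·1^i = 3·(3^i − 1^i) + (2)·1^i. The first term is divisible by 2 by the inductive hypothesis, and the second term (2)·1^i is divisible by 2 since 2 | 2. Hence 2 | h(i+1).
This completes the induction.
Therefore the largest such d is 2.

d = 2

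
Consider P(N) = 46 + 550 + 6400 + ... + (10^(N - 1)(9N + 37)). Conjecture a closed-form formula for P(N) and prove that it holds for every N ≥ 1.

P(N) = 10^N(N + 4) - 4

We claim P(N) = 10^N(N + 4) - 4 for all N ≥ 1.
Base step (N = 1): P(1) = 46, and the closed form gives 46. They agree.
Inductive step: assume the claim holds for N = m, so P(m) = 10^m(m + 4) - 4.
Then P(m+1) = P(m) + (10^m(9m + 46)) = (10^m(m + 4) - 4) + (10^m(9m + 46)).
Simplifying, P(m+1) = 10·10^m·m + 50·10^m - 4 = 10^(m+1)((m+1) + 4) - 4,
which is the closed form with N = m+1.
Hence, by induction on N, the claim holds for every N ≥ 1.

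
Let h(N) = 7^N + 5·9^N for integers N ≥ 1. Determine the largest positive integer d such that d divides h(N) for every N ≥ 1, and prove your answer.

Computing the first values: h(1) = 52 and h(2) = 454; gcd(52, 454) = 2, so d ≤ 2.
We prove 2 | 7^N + 5·9^N for all N ≥ 1 by induction on N.
Base case (N = 1): h(1) = 52 = 2·(26), so 2 | h(1).
For the inductive step, assume it holds for an arbitrary j ≥ 1, i.e. 2 | h(j). Then
h(j+1) − 9·h(j) = (7^(j+1) + 5·9^(j+1)) − 9·(7^j + 5·9^j) = (1)·7^j·(7 − 9) = (-2)·7^j. Since 2 | h(j) by the inductive hypothesis, 2 | 9·h(j); and 2 | -2 since -2 = 2·-1. Therefore 2 | h(j+1).
By the principle of mathematical induction, the result holds for all N ≥ 1.
Therefore the largest such d is 2.

d = 2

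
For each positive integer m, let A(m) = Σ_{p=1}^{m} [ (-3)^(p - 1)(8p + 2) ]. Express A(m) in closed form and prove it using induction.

A(m) = -(-3)^m(2m + 1) + 1

We claim A(m) = -(-3)^m(2m + 1) + 1 for all m ≥ 1.
For the base case m = 1: A(1) = 10, and the closed form gives 10. They agree.
Inductive step: suppose the statement holds for some p ≥ 1, so A(p) = -(-3)^p(2p + 1) + 1.
Then A(p+1) = A(p) + ((-3)^p(8p + 10)) = (-(-3)^p(2p + 1) + 1) + ((-3)^p(8p + 10)).
Simplifying, A(p+1) = 6(-3)^p·p + 9(-3)^p + 1 = -(-3)^(p+1)(2(p+1) + 1) + 1,
which is the closed form with m = p+1.
Hence, by induction on m, the claim holds for every m ≥ 1.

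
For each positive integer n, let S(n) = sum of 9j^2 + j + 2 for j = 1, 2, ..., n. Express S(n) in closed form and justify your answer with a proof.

We claim S(n) = n(3n^2 + 5n + 4) for all n ≥ 1.
When n = 1: S(1) = 12, and the closed form gives 12. They agree.
Inductive step: suppose the statement holds for some j ≥ 1, so S(j) = j(3j^2 + 5j + 4).
Then S(j+1) = S(j) + (j + 9(j + 1)^2 + 3) = (j(3j^2 + 5j + 4)) + (j + 9(j + 1)^2 + 3).
Simplifying, S(j+1) = (j + 1)(3j^2 + 11j + 12) = (j+1)(3(j+1)^2 + 5(j+1) + 4),
which is the closed form with n = j+1.
This completes the induction.

S(n) = n(3n^2 + 5n + 4)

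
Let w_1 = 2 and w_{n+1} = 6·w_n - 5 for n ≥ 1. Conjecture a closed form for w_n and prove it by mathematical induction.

Computing the first terms: w_1 = 2, w_2 = 7, w_3 = 37. This suggests w_n = 6^(n - 1) + 1.
Base step (n = 1): the formula gives 2 = 2 = w_1.
Suppose the result is true for n = k, so w_k = 6^(k - 1) + 1.
Then w_{k+1} = 6·w_k - 5 = 6·(6^(k - 1) + 1) - 5 = 6^k + 1 = 6^((k+1) - 1) + 1,
which is the claimed formula at n = k+1.
Hence, by induction on n, the claim holds for every n ≥ 1.

w_n = 6^(n - 1) + 1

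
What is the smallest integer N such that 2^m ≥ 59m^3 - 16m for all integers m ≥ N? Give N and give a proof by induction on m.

At m = 18: 262144 < 343800, so the inequality fails and N ≥ 19. We prove 2^m ≥ 59m^3 - 16m for all m ≥ 19.
When m = 19: 2^m = 524288 and 59m^3 - 16m = 404377, so 524288 ≥ 404377.
Inductive step: suppose the statement holds for some k ≥ 19, so 2^k ≥ 59k^3 - 16k.
Then 2^(k + 1) = 2·(2^k) ≥ 2·(59k^3 - 16k).
Also, for k ≥ 19 we have 2·(59k^3 - 16k) ≥ 59(k+1)^3 - 16(k+1), since 2·(59k^3 - 16k) − (59(k+1)^3 - 16(k+1)) = 59k^3 - 177k^2 - 193k - 43, which is nonnegative for all k ≥ 19.
Combining, 2^(k + 1) ≥ 59(k+1)^3 - 16(k+1).
Hence, by induction on m, the claim holds for every m ≥ 19.
Hence the smallest such N is 19.

N = 19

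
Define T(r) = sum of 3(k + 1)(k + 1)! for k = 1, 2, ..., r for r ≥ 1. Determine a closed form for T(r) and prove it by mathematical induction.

We claim T(r) = 3(r + 2)! - 6 for all r ≥ 1.
When r = 1: T(1) = 12, and the closed form gives 12. They agree.
Suppose the result is true for r = k, so T(k) = 3(k + 2)! - 6.
Then T(k+1) = T(k) + (3(k + 2)(k + 2)!) = (3(k + 2)! - 6) + (3(k + 2)(k + 2)!).
Simplifying, T(k+1) = 3((k+1) + 2)! - 6,
which is the closed form with r = k+1.
By induction, the statement is established for all r ≥ 1.

T(r) = 3(r + 2)! - 6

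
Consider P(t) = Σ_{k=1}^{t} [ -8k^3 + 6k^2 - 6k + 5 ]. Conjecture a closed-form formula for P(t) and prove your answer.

P(t) = -t(2t^3 + 2t^2 + 2t - 3)

We claim P(t) = -t(2t^3 + 2t^2 + 2t - 3) for all t ≥ 1.
For the base case t = 1: P(1) = -3, and the closed form gives -3. They agree.
Suppose the result is true for t = k, so P(k) = k(-2k^3 - 2k^2 - 2k + 3).
Then P(k+1) = P(k) + (-8k^3 - 18k^2 - 18k - 3) = (k(-2k^3 - 2k^2 - 2k + 3)) + (-8k^3 - 18k^2 - 18k - 3).
Simplifying, P(k+1) = -(k + 1)(2k^3 + 8k^2 + 12k + 3) = -(k+1)(2(k+1)^3 + 2(k+1)^2 + 2(k+1) - 3),
which is the closed form with t = k+1.
By induction, the statement is established for all t ≥ 1.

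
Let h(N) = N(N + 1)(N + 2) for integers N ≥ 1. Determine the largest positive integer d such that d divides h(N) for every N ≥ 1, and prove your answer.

d = 6

Computing the first values: h(1) = 6 and h(2) = 24; gcd(6, 24) = 6, so d ≤ 6.
We prove 6 | N(N + 1)(N + 2) for all N ≥ 1 by induction on N.
For the base case N = 1: h(1) = 6 = 6·(1), so 6 | h(1).
Inductive step: suppose the statement holds for some k ≥ 1, i.e. 6 | h(k). Then
h(k+1) − h(k) = (k+1)·(k+2)·(k+3) − k·(k+1)·(k+2) = (k+1)·(k+2)·[(k+3) − k] = 3·(k+1)·(k+2). The product of 2 consecutive integers is divisible by (2)! = 2, so h(k+1) − h(k) is divisible by 3·2 = 6. By the inductive hypothesis 6 | h(k), hence 6 | h(k+1).
By the principle of mathematical induction, the result holds for all N ≥ 1.
Therefore the largest such d is 6.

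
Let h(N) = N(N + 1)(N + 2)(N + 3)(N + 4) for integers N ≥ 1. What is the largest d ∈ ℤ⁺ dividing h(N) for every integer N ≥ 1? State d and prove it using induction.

d = 120

Computing the first values: h(1) = 120 and h(2) = 720; gcd(120, 720) = 120, so d ≤ 120.
We prove 120 | N(N + 1)(N + 2)(N + 3)(N + 4) for all N ≥ 1 by induction on N.
For the base case N = 1: h(1) = 120 = 120·(1), so 120 | h(1).
Inductive step: assume the claim holds for N = m, i.e. 120 | h(m). Then
h(m+1) − h(m) = (m+1)·(m+2)·(m+3)·(m+4)·(m+5) − m·(m+1)·(m+2)·(m+3)·(m+4) = (m+1)·(m+2)·(m+3)·(m+4)·[(m+5) − m] = 5·(m+1)·(m+2)·(m+3)·(m+4). The product of 4 consecutive integers is divisible by (4)! = 24, so h(m+1) − h(m) is divisible by 5·24 = 120. By the inductive hypothesis 120 | h(m), hence 120 | h(m+1).
By induction, the statement is established for all N ≥ 1.
Therefore the largest such d is 120.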